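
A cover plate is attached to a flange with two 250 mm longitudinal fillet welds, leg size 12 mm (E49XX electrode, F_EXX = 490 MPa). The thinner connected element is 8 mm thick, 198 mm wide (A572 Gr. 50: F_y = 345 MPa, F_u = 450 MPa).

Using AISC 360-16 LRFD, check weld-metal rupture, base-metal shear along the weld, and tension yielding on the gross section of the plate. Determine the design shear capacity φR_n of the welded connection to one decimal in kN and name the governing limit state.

491.8 kN (gross-section yield governs)

Weld metal: throat = 0.707×12 = 8.484 mm, L = 2×250 = 500 mm. φR_n = 0.75 × 0.6 × 490 × 8.484 × 500 = 935.4 kN.
Base metal shear (8 mm plate): yield φR_n = 1.0×0.6×345×8×500 = 828.0 kN; rupture φR_n = 0.75×0.6×450×8×500 = 810.0 kN; take 810.0 kN (rupture).
Tension yield (gross): A_g = 198×8 = 1584 mm². φR_n = 0.90 × 345 × 1584 = 491.8 kN.
Governing: min(935.4, 810.0, 491.8) = 491.8 kN → gross-section yield.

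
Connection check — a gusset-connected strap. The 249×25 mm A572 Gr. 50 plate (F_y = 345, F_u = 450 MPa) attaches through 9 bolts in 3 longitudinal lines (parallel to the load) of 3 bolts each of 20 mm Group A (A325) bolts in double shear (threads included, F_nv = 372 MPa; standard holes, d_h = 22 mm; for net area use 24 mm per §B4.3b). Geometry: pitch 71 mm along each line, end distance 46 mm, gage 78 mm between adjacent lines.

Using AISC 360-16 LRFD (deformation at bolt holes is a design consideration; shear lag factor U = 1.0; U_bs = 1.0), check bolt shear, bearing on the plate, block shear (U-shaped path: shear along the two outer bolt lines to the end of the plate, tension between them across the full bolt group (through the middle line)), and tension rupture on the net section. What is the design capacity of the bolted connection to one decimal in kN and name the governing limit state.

Bolt shear: A_b = π(20)²/4 = 314.16 mm². φR_n = 0.75 × 372 × 314.16 × 9 × 2 = 1577.7 kN.
Bearing (25 mm plate, F_u = 450 MPa): end bolts L_c = 46 − 22/2 = 35, R_n = min(1.2×35×25×450, 2.4×20×25×450) = 472.5 kN/bolt; interior L_c = 71 − 22 = 49, R_n = 540 kN/bolt. φR_n = 0.75 × (3×472.5 + 6×540) = 3493.1 kN.
Block shear: shear path 2×[46+2×71] = 2×188 mm, A_gv = 9400, A_nv = 2×(188 − 2.5×24)×25 = 6400 mm²; tension across gage: (156 − 2×24)×25 = 2700 mm². R_n = min(0.6×450×6400, 0.6×345×9400) + 1.0×450×2700 = min(1728, 1945.8) + 1215 = 2943 kN. φR_n = 0.75 × 2943 = 2207.3 kN.
Tension rupture (net): A_n = (249 − 3×24)×25 = 4425 mm² (U = 1.0, A_e = A_n). φR_n = 0.75 × 450 × 4425 = 1493.4 kN.
Governing: min(1577.7, 3493.1, 2207.3, 1493.4) = 1493.4 kN → net-section rupture.

1493.4 kN (net-section rupture governs)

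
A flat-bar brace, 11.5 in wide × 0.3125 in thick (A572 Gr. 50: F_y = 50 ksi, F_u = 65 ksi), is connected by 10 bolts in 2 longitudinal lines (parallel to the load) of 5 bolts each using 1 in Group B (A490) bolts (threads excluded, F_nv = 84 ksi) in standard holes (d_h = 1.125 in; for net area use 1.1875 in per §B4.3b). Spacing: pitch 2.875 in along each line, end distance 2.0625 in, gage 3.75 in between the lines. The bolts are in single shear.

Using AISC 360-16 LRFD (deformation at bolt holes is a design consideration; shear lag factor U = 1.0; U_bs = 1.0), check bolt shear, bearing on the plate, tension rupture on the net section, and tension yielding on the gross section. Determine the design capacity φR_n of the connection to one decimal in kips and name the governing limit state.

139.0 kips (net-section rupture governs)

Bolt shear: A_b = π(1)²/4 = 0.7854 in². φR_n = 0.75 × 84 × 0.7854 × 10 × 1 = 494.8 kips.
Bearing (0.3125 in plate, F_u = 65 ksi): end bolts L_c = 2.0625 − 1.125/2 = 1.5, R_n = min(1.2×1.5×0.3125×65, 2.4×1×0.3125×65) = 36.563 kips/bolt; interior L_c = 2.875 − 1.125 = 1.75, R_n = 42.656 kips/bolt. φR_n = 0.75 × (2×36.563 + 8×42.656) = 310.8 kips.
Tension rupture (net): A_n = (11.5 − 2×1.1875)×0.3125 = 2.8516 in² (U = 1.0, A_e = A_n). φR_n = 0.75 × 65 × 2.8516 = 139.0 kips.
Tension yield (gross): A_g = 11.5×0.3125 = 3.5938 in². φR_n = 0.90 × 50 × 3.5938 = 161.7 kips.
Governing: min(494.8, 310.8, 139.0, 161.7) = 139.0 kips → net-section rupture.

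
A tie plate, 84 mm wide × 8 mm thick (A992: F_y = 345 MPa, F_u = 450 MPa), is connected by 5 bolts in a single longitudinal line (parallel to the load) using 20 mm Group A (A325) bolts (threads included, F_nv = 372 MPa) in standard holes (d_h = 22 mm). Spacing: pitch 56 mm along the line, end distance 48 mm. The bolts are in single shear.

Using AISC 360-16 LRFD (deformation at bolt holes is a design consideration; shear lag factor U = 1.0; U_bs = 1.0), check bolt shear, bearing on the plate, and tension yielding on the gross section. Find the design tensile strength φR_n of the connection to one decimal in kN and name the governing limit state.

Bolt shear: A_b = π(20)²/4 = 314.16 mm². φR_n = 0.75 × 372 × 314.16 × 5 × 1 = 438.3 kN.
Bearing (8 mm plate, F_u = 450 MPa): end bolts L_c = 48 − 22/2 = 37, R_n = min(1.2×37×8×450, 2.4×20×8×450) = 159.84 kN/bolt; interior L_c = 56 − 22 = 34, R_n = 146.88 kN/bolt. φR_n = 0.75 × (1×159.84 + 4×146.88) = 560.5 kN.
Tension yield (gross): A_g = 84×8 = 672 mm². φR_n = 0.90 × 345 × 672 = 208.7 kN.
Governing: min(438.3, 560.5, 208.7) = 208.7 kN → gross-section yield.

208.7 kN (gross-section yield governs)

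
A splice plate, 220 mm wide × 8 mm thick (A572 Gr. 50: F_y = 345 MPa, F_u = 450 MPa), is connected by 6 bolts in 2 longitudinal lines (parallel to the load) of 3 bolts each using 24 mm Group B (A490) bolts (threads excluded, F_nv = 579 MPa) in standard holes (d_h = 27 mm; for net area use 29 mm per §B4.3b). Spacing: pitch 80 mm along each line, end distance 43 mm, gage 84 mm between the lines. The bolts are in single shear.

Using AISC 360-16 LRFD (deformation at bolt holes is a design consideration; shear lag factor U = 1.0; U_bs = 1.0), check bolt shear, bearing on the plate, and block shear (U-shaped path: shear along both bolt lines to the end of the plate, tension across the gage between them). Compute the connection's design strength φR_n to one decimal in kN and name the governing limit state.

571.3 kN (block shear governs)

Bolt shear: A_b = π(24)²/4 = 452.39 mm². φR_n = 0.75 × 579 × 452.39 × 6 × 1 = 1178.7 kN.
Bearing (8 mm plate, F_u = 450 MPa): end bolts L_c = 43 − 27/2 = 29.5, R_n = min(1.2×29.5×8×450, 2.4×24×8×450) = 127.44 kN/bolt; interior L_c = 80 − 27 = 53, R_n = 207.36 kN/bolt. φR_n = 0.75 × (2×127.44 + 4×207.36) = 813.2 kN.
Block shear: shear path 2×[43+2×80] = 2×203 mm, A_gv = 3248, A_nv = 2×(203 − 2.5×29)×8 = 2088 mm²; tension across gage: (84 − 1×29)×8 = 440 mm². R_n = min(0.6×450×2088, 0.6×345×3248) + 1.0×450×440 = min(563.76, 672.34) + 198 = 761.76 kN. φR_n = 0.75 × 761.76 = 571.3 kN.
Governing: min(1178.7, 813.2, 571.3) = 571.3 kN → block shear.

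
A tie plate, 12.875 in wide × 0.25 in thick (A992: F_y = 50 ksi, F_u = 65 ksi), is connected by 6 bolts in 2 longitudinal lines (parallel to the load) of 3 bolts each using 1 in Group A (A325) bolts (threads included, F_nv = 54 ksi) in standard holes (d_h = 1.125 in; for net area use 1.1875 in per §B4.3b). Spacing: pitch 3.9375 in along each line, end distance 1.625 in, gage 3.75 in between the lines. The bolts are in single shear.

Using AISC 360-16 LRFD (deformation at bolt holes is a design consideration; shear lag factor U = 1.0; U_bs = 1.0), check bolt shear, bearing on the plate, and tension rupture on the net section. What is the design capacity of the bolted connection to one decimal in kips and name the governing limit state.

Bolt shear: A_b = π(1)²/4 = 0.7854 in². φR_n = 0.75 × 54 × 0.7854 × 6 × 1 = 190.9 kips.
Bearing (0.25 in plate, F_u = 65 ksi): end bolts L_c = 1.625 − 1.125/2 = 1.0625, R_n = min(1.2×1.0625×0.25×65, 2.4×1×0.25×65) = 20.719 kips/bolt; interior L_c = 3.9375 − 1.125 = 2.8125, R_n = 39 kips/bolt. φR_n = 0.75 × (2×20.719 + 4×39) = 148.1 kips.
Tension rupture (net): A_n = (12.875 − 2×1.1875)×0.25 = 2.625 in² (U = 1.0, A_e = A_n). φR_n = 0.75 × 65 × 2.625 = 128.0 kips.
Governing: min(190.9, 148.1, 128.0) = 128.0 kips → net-section rupture.

128.0 kips (net-section rupture governs)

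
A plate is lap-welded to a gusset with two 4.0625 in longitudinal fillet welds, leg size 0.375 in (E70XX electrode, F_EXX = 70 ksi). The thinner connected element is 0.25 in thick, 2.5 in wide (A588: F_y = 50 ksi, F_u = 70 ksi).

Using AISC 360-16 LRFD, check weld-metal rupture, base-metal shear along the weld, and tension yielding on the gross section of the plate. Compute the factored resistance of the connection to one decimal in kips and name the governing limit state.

Weld metal: throat = 0.707×0.375 = 0.26513 in, L = 2×4.0625 = 8.125 in. φR_n = 0.75 × 0.6 × 70 × 0.26513 × 8.125 = 67.9 kips.
Base metal shear (0.25 in plate): yield φR_n = 1.0×0.6×50×0.25×8.125 = 60.9 kips; rupture φR_n = 0.75×0.6×70×0.25×8.125 = 64.0 kips; take 60.9 kips (yield).
Tension yield (gross): A_g = 2.5×0.25 = 0.625 in². φR_n = 0.90 × 50 × 0.625 = 28.1 kips.
Governing: min(67.9, 60.9, 28.1) = 28.1 kips → gross-section yield.

28.1 kips (gross-section yield governs)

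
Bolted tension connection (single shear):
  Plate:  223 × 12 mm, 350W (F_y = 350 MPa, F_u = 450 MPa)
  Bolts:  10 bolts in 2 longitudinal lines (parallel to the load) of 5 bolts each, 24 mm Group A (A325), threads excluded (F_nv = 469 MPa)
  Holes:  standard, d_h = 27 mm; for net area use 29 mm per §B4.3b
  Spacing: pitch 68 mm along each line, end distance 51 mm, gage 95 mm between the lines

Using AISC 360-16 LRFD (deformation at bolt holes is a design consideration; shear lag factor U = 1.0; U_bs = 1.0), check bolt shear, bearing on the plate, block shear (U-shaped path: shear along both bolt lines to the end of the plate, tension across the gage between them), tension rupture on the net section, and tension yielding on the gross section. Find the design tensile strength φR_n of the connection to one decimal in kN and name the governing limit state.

Bolt shear: A_b = π(24)²/4 = 452.39 mm². φR_n = 0.75 × 469 × 452.39 × 10 × 1 = 1591.3 kN.
Bearing (12 mm plate, F_u = 450 MPa): end bolts L_c = 51 − 27/2 = 37.5, R_n = min(1.2×37.5×12×450, 2.4×24×12×450) = 243 kN/bolt; interior L_c = 68 − 27 = 41, R_n = 265.68 kN/bolt. φR_n = 0.75 × (2×243 + 8×265.68) = 1958.6 kN.
Block shear: shear path 2×[51+4×68] = 2×323 mm, A_gv = 7752, A_nv = 2×(323 − 4.5×29)×12 = 4620 mm²; tension across gage: (95 − 1×29)×12 = 792 mm². R_n = min(0.6×450×4620, 0.6×350×7752) + 1.0×450×792 = min(1247.4, 1627.9) + 356.4 = 1603.8 kN. φR_n = 0.75 × 1603.8 = 1202.9 kN.
Tension rupture (net): A_n = (223 − 2×29)×12 = 1980 mm² (U = 1.0, A_e = A_n). φR_n = 0.75 × 450 × 1980 = 668.3 kN.
Tension yield (gross): A_g = 223×12 = 2676 mm². φR_n = 0.90 × 350 × 2676 = 842.9 kN.
Governing: min(1591.3, 1958.6, 1202.9, 668.3, 842.9) = 668.3 kN → net-section rupture.

668.3 kN (net-section rupture governs)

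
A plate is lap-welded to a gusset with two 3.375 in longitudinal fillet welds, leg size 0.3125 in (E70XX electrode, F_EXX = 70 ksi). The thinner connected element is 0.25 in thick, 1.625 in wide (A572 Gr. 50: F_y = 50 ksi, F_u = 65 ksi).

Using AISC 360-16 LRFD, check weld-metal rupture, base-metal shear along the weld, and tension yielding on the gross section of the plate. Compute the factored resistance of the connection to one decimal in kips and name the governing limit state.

Weld metal: throat = 0.707×0.3125 = 0.22094 in, L = 2×3.375 = 6.75 in. φR_n = 0.75 × 0.6 × 70 × 0.22094 × 6.75 = 47.0 kips.
Base metal shear (0.25 in plate): yield φR_n = 1.0×0.6×50×0.25×6.75 = 50.6 kips; rupture φR_n = 0.75×0.6×65×0.25×6.75 = 49.4 kips; take 49.4 kips (rupture).
Tension yield (gross): A_g = 1.625×0.25 = 0.40625 in². φR_n = 0.90 × 50 × 0.40625 = 18.3 kips.
Governing: min(47.0, 49.4, 18.3) = 18.3 kips → gross-section yield.

18.3 kips (gross-section yield governs)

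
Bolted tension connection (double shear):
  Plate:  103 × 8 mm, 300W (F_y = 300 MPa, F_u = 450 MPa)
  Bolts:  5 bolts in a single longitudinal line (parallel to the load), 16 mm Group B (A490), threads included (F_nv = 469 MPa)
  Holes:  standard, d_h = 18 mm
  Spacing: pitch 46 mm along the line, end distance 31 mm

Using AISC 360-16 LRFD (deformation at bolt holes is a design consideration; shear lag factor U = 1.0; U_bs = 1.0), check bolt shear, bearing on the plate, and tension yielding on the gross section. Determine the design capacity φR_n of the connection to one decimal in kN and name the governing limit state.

222.5 kN (gross-section yield governs)

Bolt shear: A_b = π(16)²/4 = 201.06 mm². φR_n = 0.75 × 469 × 201.06 × 5 × 2 = 707.2 kN.
Bearing (8 mm plate, F_u = 450 MPa): end bolts L_c = 31 − 18/2 = 22, R_n = min(1.2×22×8×450, 2.4×16×8×450) = 95.04 kN/bolt; interior L_c = 46 − 18 = 28, R_n = 120.96 kN/bolt. φR_n = 0.75 × (1×95.04 + 4×120.96) = 434.2 kN.
Tension yield (gross): A_g = 103×8 = 824 mm². φR_n = 0.90 × 300 × 824 = 222.5 kN.
Governing: min(707.2, 434.2, 222.5) = 222.5 kN → gross-section yield.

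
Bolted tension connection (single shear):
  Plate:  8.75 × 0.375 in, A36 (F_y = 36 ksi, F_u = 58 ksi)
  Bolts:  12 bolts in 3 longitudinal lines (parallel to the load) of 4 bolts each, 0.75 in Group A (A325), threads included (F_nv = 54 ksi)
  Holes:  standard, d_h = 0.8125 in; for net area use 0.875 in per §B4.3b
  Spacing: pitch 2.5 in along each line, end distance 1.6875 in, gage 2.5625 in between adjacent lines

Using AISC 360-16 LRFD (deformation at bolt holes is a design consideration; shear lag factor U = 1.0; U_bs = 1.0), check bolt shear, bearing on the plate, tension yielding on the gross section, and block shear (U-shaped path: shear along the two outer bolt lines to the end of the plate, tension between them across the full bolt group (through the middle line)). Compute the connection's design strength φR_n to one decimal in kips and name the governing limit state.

106.3 kips (gross-section yield governs)

Bolt shear: A_b = π(0.75)²/4 = 0.44179 in². φR_n = 0.75 × 54 × 0.44179 × 12 × 1 = 214.7 kips.
Bearing (0.375 in plate, F_u = 58 ksi): end bolts L_c = 1.6875 − 0.8125/2 = 1.28125, R_n = min(1.2×1.28125×0.375×58, 2.4×0.75×0.375×58) = 33.441 kips/bolt; interior L_c = 2.5 − 0.8125 = 1.6875, R_n = 39.15 kips/bolt. φR_n = 0.75 × (3×33.441 + 9×39.15) = 339.5 kips.
Tension yield (gross): A_g = 8.75×0.375 = 3.2813 in². φR_n = 0.90 × 36 × 3.2813 = 106.3 kips.
Block shear: shear path 2×[1.6875+3×2.5] = 2×9.1875 in, A_gv = 6.8906, A_nv = 2×(9.1875 − 3.5×0.875)×0.375 = 4.5938 in²; tension across gage: (5.125 − 2×0.875)×0.375 = 1.2656 in². R_n = min(0.6×58×4.5938, 0.6×36×6.8906) + 1.0×58×1.2656 = min(159.86, 148.84) + 73.405 = 222.25 kips. φR_n = 0.75 × 222.25 = 166.7 kips.
Governing: min(214.7, 339.5, 106.3, 166.7) = 106.3 kips → gross-section yield.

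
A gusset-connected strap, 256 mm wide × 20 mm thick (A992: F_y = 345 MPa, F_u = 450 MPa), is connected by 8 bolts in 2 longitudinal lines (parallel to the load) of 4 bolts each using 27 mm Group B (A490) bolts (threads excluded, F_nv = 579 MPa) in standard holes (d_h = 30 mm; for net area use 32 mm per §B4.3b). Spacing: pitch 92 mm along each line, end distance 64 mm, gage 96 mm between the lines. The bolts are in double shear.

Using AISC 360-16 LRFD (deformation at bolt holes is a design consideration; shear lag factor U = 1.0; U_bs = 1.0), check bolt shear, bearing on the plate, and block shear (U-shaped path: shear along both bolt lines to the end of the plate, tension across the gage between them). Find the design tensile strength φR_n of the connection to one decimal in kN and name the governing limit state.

2278.8 kN (block shear governs)

Bolt shear: A_b = π(27)²/4 = 572.56 mm². φR_n = 0.75 × 579 × 572.56 × 8 × 2 = 3978.1 kN.
Bearing (20 mm plate, F_u = 450 MPa): end bolts L_c = 64 − 30/2 = 49, R_n = min(1.2×49×20×450, 2.4×27×20×450) = 529.2 kN/bolt; interior L_c = 92 − 30 = 62, R_n = 583.2 kN/bolt. φR_n = 0.75 × (2×529.2 + 6×583.2) = 3418.2 kN.
Block shear: shear path 2×[64+3×92] = 2×340 mm, A_gv = 13600, A_nv = 2×(340 − 3.5×32)×20 = 9120 mm²; tension across gage: (96 − 1×32)×20 = 1280 mm². R_n = min(0.6×450×9120, 0.6×345×13600) + 1.0×450×1280 = min(2462.4, 2815.2) + 576 = 3038.4 kN. φR_n = 0.75 × 3038.4 = 2278.8 kN.
Governing: min(3978.1, 3418.2, 2278.8) = 2278.8 kN → block shear.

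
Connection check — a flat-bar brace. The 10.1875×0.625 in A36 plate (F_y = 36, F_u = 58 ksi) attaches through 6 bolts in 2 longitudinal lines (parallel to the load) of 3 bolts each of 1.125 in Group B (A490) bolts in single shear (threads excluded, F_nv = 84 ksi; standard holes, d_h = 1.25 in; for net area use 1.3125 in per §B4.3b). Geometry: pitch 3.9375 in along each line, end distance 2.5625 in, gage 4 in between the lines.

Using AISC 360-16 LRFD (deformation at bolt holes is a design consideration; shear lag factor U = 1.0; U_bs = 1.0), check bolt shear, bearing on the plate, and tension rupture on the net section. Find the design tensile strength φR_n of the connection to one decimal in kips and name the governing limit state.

Bolt shear: A_b = π(1.125)²/4 = 0.99402 in². φR_n = 0.75 × 84 × 0.99402 × 6 × 1 = 375.7 kips.
Bearing (0.625 in plate, F_u = 58 ksi): end bolts L_c = 2.5625 − 1.25/2 = 1.9375, R_n = min(1.2×1.9375×0.625×58, 2.4×1.125×0.625×58) = 84.281 kips/bolt; interior L_c = 3.9375 − 1.25 = 2.6875, R_n = 97.875 kips/bolt. φR_n = 0.75 × (2×84.281 + 4×97.875) = 420.0 kips.
Tension rupture (net): A_n = (10.1875 − 2×1.3125)×0.625 = 4.7266 in² (U = 1.0, A_e = A_n). φR_n = 0.75 × 58 × 4.7266 = 205.6 kips.
Governing: min(375.7, 420.0, 205.6) = 205.6 kips → net-section rupture.

205.6 kips (net-section rupture governs)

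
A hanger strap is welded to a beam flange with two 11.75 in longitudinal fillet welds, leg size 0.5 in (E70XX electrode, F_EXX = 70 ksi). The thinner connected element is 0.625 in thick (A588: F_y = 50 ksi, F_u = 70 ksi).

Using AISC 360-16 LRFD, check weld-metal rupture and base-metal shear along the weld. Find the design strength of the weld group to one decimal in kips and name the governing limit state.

261.7 kips (weld metal governs)

Weld metal: throat = 0.707×0.5 = 0.3535 in, L = 2×11.75 = 23.5 in. φR_n = 0.75 × 0.6 × 70 × 0.3535 × 23.5 = 261.7 kips.
Base metal shear (0.625 in plate): yield φR_n = 1.0×0.6×50×0.625×23.5 = 440.6 kips; rupture φR_n = 0.75×0.6×70×0.625×23.5 = 462.7 kips; take 440.6 kips (yield).
Governing: min(261.7, 440.6) = 261.7 kips → weld metal.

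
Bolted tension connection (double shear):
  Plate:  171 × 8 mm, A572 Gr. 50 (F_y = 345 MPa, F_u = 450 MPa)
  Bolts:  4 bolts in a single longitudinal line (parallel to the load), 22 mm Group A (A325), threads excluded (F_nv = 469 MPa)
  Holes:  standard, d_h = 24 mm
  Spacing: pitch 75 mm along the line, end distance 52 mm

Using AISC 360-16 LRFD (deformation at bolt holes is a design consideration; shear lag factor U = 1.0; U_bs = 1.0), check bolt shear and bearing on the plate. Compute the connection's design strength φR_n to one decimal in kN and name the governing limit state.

Bolt shear: A_b = π(22)²/4 = 380.13 mm². φR_n = 0.75 × 469 × 380.13 × 4 × 2 = 1069.7 kN.
Bearing (8 mm plate, F_u = 450 MPa): end bolts L_c = 52 − 24/2 = 40, R_n = min(1.2×40×8×450, 2.4×22×8×450) = 172.8 kN/bolt; interior L_c = 75 − 24 = 51, R_n = 190.08 kN/bolt. φR_n = 0.75 × (1×172.8 + 3×190.08) = 557.3 kN.
Governing: min(1069.7, 557.3) = 557.3 kN → bearing.

557.3 kN (bearing governs)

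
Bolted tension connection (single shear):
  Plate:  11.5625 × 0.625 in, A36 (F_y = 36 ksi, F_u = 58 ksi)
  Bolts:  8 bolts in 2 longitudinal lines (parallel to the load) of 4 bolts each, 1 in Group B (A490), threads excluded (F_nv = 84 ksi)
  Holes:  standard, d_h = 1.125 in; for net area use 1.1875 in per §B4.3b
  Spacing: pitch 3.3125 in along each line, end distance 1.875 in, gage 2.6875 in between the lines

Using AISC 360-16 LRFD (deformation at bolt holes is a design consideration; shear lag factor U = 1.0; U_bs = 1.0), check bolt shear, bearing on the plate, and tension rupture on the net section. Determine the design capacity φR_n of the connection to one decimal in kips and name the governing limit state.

Bolt shear: A_b = π(1)²/4 = 0.7854 in². φR_n = 0.75 × 84 × 0.7854 × 8 × 1 = 395.8 kips.
Bearing (0.625 in plate, F_u = 58 ksi): end bolts L_c = 1.875 − 1.125/2 = 1.3125, R_n = min(1.2×1.3125×0.625×58, 2.4×1×0.625×58) = 57.094 kips/bolt; interior L_c = 3.3125 − 1.125 = 2.1875, R_n = 87 kips/bolt. φR_n = 0.75 × (2×57.094 + 6×87) = 477.1 kips.
Tension rupture (net): A_n = (11.5625 − 2×1.1875)×0.625 = 5.7422 in² (U = 1.0, A_e = A_n). φR_n = 0.75 × 58 × 5.7422 = 249.8 kips.
Governing: min(395.8, 477.1, 249.8) = 249.8 kips → net-section rupture.

249.8 kips (net-section rupture governs)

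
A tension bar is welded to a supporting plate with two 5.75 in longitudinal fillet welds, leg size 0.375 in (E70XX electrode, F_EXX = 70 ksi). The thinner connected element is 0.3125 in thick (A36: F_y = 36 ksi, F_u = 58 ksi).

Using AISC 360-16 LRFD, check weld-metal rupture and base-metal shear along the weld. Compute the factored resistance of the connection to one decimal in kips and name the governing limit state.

Weld metal: throat = 0.707×0.375 = 0.26513 in, L = 2×5.75 = 11.5 in. φR_n = 0.75 × 0.6 × 70 × 0.26513 × 11.5 = 96.0 kips.
Base metal shear (0.3125 in plate): yield φR_n = 1.0×0.6×36×0.3125×11.5 = 77.6 kips; rupture φR_n = 0.75×0.6×58×0.3125×11.5 = 93.8 kips; take 77.6 kips (yield).
Governing: min(96.0, 77.6) = 77.6 kips → base-metal shear.

77.6 kips (base-metal shear governs)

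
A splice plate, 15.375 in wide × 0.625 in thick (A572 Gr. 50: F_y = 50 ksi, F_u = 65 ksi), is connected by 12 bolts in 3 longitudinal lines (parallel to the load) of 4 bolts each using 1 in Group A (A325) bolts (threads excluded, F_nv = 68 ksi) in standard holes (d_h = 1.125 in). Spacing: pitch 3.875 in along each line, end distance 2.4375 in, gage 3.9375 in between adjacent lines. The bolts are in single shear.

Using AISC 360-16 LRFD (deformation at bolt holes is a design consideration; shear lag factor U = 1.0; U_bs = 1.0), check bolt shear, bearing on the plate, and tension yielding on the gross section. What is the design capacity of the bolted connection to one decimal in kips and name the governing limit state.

432.4 kips (gross-section yield governs)

Bolt shear: A_b = π(1)²/4 = 0.7854 in². φR_n = 0.75 × 68 × 0.7854 × 12 × 1 = 480.7 kips.
Bearing (0.625 in plate, F_u = 65 ksi): end bolts L_c = 2.4375 − 1.125/2 = 1.875, R_n = min(1.2×1.875×0.625×65, 2.4×1×0.625×65) = 91.406 kips/bolt; interior L_c = 3.875 − 1.125 = 2.75, R_n = 97.5 kips/bolt. φR_n = 0.75 × (3×91.406 + 9×97.5) = 863.8 kips.
Tension yield (gross): A_g = 15.375×0.625 = 9.6094 in². φR_n = 0.90 × 50 × 9.6094 = 432.4 kips.
Governing: min(480.7, 863.8, 432.4) = 432.4 kips → gross-section yield.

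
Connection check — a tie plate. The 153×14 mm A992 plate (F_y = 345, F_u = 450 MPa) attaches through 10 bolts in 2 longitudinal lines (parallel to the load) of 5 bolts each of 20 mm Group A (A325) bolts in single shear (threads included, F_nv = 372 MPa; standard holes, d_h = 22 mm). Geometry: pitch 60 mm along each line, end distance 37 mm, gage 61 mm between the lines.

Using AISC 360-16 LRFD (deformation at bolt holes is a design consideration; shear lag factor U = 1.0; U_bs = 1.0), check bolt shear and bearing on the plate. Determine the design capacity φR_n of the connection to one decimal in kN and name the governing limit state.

Bolt shear: A_b = π(20)²/4 = 314.16 mm². φR_n = 0.75 × 372 × 314.16 × 10 × 1 = 876.5 kN.
Bearing (14 mm plate, F_u = 450 MPa): end bolts L_c = 37 − 22/2 = 26, R_n = min(1.2×26×14×450, 2.4×20×14×450) = 196.56 kN/bolt; interior L_c = 60 − 22 = 38, R_n = 287.28 kN/bolt. φR_n = 0.75 × (2×196.56 + 8×287.28) = 2018.5 kN.
Governing: min(876.5, 2018.5) = 876.5 kN → bolt shear.

876.5 kN (bolt shear governs)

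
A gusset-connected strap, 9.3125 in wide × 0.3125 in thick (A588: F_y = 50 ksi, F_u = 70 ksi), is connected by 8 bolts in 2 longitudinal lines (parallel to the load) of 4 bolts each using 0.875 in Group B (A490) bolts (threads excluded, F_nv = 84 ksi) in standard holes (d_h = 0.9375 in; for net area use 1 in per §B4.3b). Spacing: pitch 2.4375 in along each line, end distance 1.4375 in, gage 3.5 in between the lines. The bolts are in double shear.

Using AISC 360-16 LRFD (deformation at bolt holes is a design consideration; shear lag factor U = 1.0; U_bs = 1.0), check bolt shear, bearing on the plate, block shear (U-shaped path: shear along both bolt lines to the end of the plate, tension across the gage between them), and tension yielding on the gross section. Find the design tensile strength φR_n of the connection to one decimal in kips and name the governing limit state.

Bolt shear: A_b = π(0.875)²/4 = 0.60132 in². φR_n = 0.75 × 84 × 0.60132 × 8 × 2 = 606.1 kips.
Bearing (0.3125 in plate, F_u = 70 ksi): end bolts L_c = 1.4375 − 0.9375/2 = 0.96875, R_n = min(1.2×0.96875×0.3125×70, 2.4×0.875×0.3125×70) = 25.43 kips/bolt; interior L_c = 2.4375 − 0.9375 = 1.5, R_n = 39.375 kips/bolt. φR_n = 0.75 × (2×25.43 + 6×39.375) = 215.3 kips.
Block shear: shear path 2×[1.4375+3×2.4375] = 2×8.75 in, A_gv = 5.4688, A_nv = 2×(8.75 − 3.5×1)×0.3125 = 3.2813 in²; tension across gage: (3.5 − 1×1)×0.3125 = 0.78125 in². R_n = min(0.6×70×3.2813, 0.6×50×5.4688) + 1.0×70×0.78125 = min(137.81, 164.06) + 54.688 = 192.5 kips. φR_n = 0.75 × 192.5 = 144.4 kips.
Tension yield (gross): A_g = 9.3125×0.3125 = 2.9102 in². φR_n = 0.90 × 50 × 2.9102 = 131.0 kips.
Governing: min(606.1, 215.3, 144.4, 131.0) = 131.0 kips → gross-section yield.

131.0 kips (gross-section yield governs)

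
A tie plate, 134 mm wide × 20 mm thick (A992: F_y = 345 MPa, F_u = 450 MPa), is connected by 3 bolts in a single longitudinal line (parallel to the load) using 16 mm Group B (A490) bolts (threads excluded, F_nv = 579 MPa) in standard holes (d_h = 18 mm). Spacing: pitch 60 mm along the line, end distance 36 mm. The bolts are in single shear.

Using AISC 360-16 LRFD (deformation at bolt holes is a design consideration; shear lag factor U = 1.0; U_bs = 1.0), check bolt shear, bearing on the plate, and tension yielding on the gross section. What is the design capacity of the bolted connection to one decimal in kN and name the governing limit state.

261.9 kN (bolt shear governs)

Bolt shear: A_b = π(16)²/4 = 201.06 mm². φR_n = 0.75 × 579 × 201.06 × 3 × 1 = 261.9 kN.
Bearing (20 mm plate, F_u = 450 MPa): end bolts L_c = 36 − 18/2 = 27, R_n = min(1.2×27×20×450, 2.4×16×20×450) = 291.6 kN/bolt; interior L_c = 60 − 18 = 42, R_n = 345.6 kN/bolt. φR_n = 0.75 × (1×291.6 + 2×345.6) = 737.1 kN.
Tension yield (gross): A_g = 134×20 = 2680 mm². φR_n = 0.90 × 345 × 2680 = 832.1 kN.
Governing: min(261.9, 737.1, 832.1) = 261.9 kN → bolt shear.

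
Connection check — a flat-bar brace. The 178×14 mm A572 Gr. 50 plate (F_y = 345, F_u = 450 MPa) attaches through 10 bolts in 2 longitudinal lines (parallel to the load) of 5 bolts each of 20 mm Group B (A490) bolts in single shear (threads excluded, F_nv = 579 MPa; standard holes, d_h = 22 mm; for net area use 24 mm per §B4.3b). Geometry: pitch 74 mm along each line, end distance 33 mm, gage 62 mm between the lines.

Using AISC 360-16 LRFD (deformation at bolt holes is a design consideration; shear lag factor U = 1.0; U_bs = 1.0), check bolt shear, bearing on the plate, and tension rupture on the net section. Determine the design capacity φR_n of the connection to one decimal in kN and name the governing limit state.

Bolt shear: A_b = π(20)²/4 = 314.16 mm². φR_n = 0.75 × 579 × 314.16 × 10 × 1 = 1364.2 kN.
Bearing (14 mm plate, F_u = 450 MPa): end bolts L_c = 33 − 22/2 = 22, R_n = min(1.2×22×14×450, 2.4×20×14×450) = 166.32 kN/bolt; interior L_c = 74 − 22 = 52, R_n = 302.4 kN/bolt. φR_n = 0.75 × (2×166.32 + 8×302.4) = 2063.9 kN.
Tension rupture (net): A_n = (178 − 2×24)×14 = 1820 mm² (U = 1.0, A_e = A_n). φR_n = 0.75 × 450 × 1820 = 614.3 kN.
Governing: min(1364.2, 2063.9, 614.3) = 614.3 kN → net-section rupture.

614.3 kN (net-section rupture governs)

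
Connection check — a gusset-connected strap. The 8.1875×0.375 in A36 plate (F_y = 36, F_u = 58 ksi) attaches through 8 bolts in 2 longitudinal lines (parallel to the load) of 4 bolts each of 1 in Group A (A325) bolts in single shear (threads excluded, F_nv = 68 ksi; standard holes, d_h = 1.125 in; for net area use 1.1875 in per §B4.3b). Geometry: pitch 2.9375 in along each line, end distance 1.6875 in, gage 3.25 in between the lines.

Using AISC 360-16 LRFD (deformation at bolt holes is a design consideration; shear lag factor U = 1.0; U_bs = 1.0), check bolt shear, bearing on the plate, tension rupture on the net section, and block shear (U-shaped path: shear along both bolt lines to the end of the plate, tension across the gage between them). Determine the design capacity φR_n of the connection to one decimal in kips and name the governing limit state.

94.8 kips (net-section rupture governs)

Bolt shear: A_b = π(1)²/4 = 0.7854 in². φR_n = 0.75 × 68 × 0.7854 × 8 × 1 = 320.4 kips.
Bearing (0.375 in plate, F_u = 58 ksi): end bolts L_c = 1.6875 − 1.125/2 = 1.125, R_n = min(1.2×1.125×0.375×58, 2.4×1×0.375×58) = 29.363 kips/bolt; interior L_c = 2.9375 − 1.125 = 1.8125, R_n = 47.306 kips/bolt. φR_n = 0.75 × (2×29.363 + 6×47.306) = 256.9 kips.
Tension rupture (net): A_n = (8.1875 − 2×1.1875)×0.375 = 2.1797 in² (U = 1.0, A_e = A_n). φR_n = 0.75 × 58 × 2.1797 = 94.8 kips.
Block shear: shear path 2×[1.6875+3×2.9375] = 2×10.5 in, A_gv = 7.875, A_nv = 2×(10.5 − 3.5×1.1875)×0.375 = 4.7578 in²; tension across gage: (3.25 − 1×1.1875)×0.375 = 0.77344 in². R_n = min(0.6×58×4.7578, 0.6×36×7.875) + 1.0×58×0.77344 = min(165.57, 170.1) + 44.86 = 210.43 kips. φR_n = 0.75 × 210.43 = 157.8 kips.
Governing: min(320.4, 256.9, 94.8, 157.8) = 94.8 kips → net-section rupture.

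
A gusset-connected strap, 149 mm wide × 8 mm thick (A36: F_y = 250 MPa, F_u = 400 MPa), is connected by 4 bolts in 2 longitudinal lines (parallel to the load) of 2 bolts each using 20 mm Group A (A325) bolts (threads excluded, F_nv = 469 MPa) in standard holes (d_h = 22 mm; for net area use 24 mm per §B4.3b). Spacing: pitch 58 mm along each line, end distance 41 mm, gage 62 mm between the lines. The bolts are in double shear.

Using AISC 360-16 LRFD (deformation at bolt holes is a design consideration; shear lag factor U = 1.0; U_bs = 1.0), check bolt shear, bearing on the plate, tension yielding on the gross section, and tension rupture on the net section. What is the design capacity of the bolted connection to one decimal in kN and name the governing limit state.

242.4 kN (net-section rupture governs)

Bolt shear: A_b = π(20)²/4 = 314.16 mm². φR_n = 0.75 × 469 × 314.16 × 4 × 2 = 884.0 kN.
Bearing (8 mm plate, F_u = 400 MPa): end bolts L_c = 41 − 22/2 = 30, R_n = min(1.2×30×8×400, 2.4×20×8×400) = 115.2 kN/bolt; interior L_c = 58 − 22 = 36, R_n = 138.24 kN/bolt. φR_n = 0.75 × (2×115.2 + 2×138.24) = 380.2 kN.
Tension yield (gross): A_g = 149×8 = 1192 mm². φR_n = 0.90 × 250 × 1192 = 268.2 kN.
Tension rupture (net): A_n = (149 − 2×24)×8 = 808 mm² (U = 1.0, A_e = A_n). φR_n = 0.75 × 400 × 808 = 242.4 kN.
Governing: min(884.0, 380.2, 268.2, 242.4) = 242.4 kN → net-section rupture.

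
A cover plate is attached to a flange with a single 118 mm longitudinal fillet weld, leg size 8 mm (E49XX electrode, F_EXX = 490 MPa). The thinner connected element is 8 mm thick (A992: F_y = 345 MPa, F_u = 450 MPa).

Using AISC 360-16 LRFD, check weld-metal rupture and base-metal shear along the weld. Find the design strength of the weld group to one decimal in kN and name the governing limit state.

147.2 kN (weld metal governs)

Weld metal: throat = 0.707×8 = 5.656 mm, L = 118 mm. φR_n = 0.75 × 0.6 × 490 × 5.656 × 118 = 147.2 kN.
Base metal shear (8 mm plate): yield φR_n = 1.0×0.6×345×8×118 = 195.4 kN; rupture φR_n = 0.75×0.6×450×8×118 = 191.2 kN; take 191.2 kN (rupture).
Governing: min(147.2, 191.2) = 147.2 kN → weld metal.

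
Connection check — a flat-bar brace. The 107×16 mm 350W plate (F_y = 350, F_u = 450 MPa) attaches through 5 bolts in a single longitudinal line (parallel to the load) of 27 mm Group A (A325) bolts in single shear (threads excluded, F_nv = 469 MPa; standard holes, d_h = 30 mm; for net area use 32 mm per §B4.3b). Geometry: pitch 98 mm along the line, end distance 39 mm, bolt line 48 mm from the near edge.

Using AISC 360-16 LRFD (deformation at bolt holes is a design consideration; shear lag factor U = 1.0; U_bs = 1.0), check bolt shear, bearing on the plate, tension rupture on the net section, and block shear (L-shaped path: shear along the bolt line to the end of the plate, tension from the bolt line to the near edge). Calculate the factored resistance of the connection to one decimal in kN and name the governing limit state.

405.0 kN (net-section rupture governs)

Bolt shear: A_b = π(27)²/4 = 572.56 mm². φR_n = 0.75 × 469 × 572.56 × 5 × 1 = 1007.0 kN.
Bearing (16 mm plate, F_u = 450 MPa): end bolts L_c = 39 − 30/2 = 24, R_n = min(1.2×24×16×450, 2.4×27×16×450) = 207.36 kN/bolt; interior L_c = 98 − 30 = 68, R_n = 466.56 kN/bolt. φR_n = 0.75 × (1×207.36 + 4×466.56) = 1555.2 kN.
Tension rupture (net): A_n = (107 − 1×32)×16 = 1200 mm² (U = 1.0, A_e = A_n). φR_n = 0.75 × 450 × 1200 = 405.0 kN.
Block shear: shear path 1×[39+4×98] = 1×431 mm, A_gv = 6896, A_nv = 1×(431 − 4.5×32)×16 = 4592 mm²; tension to near edge: (48 − 0.5×32)×16 = 512 mm². R_n = min(0.6×450×4592, 0.6×350×6896) + 1.0×450×512 = min(1239.8, 1448.2) + 230.4 = 1470.2 kN. φR_n = 0.75 × 1470.2 = 1102.7 kN.
Governing: min(1007.0, 1555.2, 405.0, 1102.7) = 405.0 kN → net-section rupture.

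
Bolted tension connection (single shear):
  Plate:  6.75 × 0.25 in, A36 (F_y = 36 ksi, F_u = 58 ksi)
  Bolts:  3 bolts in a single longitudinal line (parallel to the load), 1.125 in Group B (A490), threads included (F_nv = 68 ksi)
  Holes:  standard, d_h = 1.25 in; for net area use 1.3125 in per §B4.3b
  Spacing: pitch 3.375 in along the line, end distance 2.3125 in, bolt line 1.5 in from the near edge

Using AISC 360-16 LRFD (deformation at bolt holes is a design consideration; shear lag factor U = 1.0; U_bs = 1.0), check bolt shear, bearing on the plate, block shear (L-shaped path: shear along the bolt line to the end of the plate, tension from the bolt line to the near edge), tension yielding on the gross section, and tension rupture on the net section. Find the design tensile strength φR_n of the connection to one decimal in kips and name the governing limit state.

45.9 kips (block shear governs)

Bolt shear: A_b = π(1.125)²/4 = 0.99402 in². φR_n = 0.75 × 68 × 0.99402 × 3 × 1 = 152.1 kips.
Bearing (0.25 in plate, F_u = 58 ksi): end bolts L_c = 2.3125 − 1.25/2 = 1.6875, R_n = min(1.2×1.6875×0.25×58, 2.4×1.125×0.25×58) = 29.363 kips/bolt; interior L_c = 3.375 − 1.25 = 2.125, R_n = 36.975 kips/bolt. φR_n = 0.75 × (1×29.363 + 2×36.975) = 77.5 kips.
Block shear: shear path 1×[2.3125+2×3.375] = 1×9.0625 in, A_gv = 2.2656, A_nv = 1×(9.0625 − 2.5×1.3125)×0.25 = 1.4453 in²; tension to near edge: (1.5 − 0.5×1.3125)×0.25 = 0.21094 in². R_n = min(0.6×58×1.4453, 0.6×36×2.2656) + 1.0×58×0.21094 = min(50.296, 48.937) + 12.235 = 61.172 kips. φR_n = 0.75 × 61.172 = 45.9 kips.
Tension yield (gross): A_g = 6.75×0.25 = 1.6875 in². φR_n = 0.90 × 36 × 1.6875 = 54.7 kips.
Tension rupture (net): A_n = (6.75 − 1×1.3125)×0.25 = 1.3594 in² (U = 1.0, A_e = A_n). φR_n = 0.75 × 58 × 1.3594 = 59.1 kips.
Governing: min(152.1, 77.5, 45.9, 54.7, 59.1) = 45.9 kips → block shear.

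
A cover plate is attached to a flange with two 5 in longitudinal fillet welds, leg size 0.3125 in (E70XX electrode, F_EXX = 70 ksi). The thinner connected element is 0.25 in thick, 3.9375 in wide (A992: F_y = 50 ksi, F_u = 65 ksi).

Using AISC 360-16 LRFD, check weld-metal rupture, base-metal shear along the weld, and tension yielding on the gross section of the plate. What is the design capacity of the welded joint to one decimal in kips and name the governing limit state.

Weld metal: throat = 0.707×0.3125 = 0.22094 in, L = 2×5 = 10 in. φR_n = 0.75 × 0.6 × 70 × 0.22094 × 10 = 69.6 kips.
Base metal shear (0.25 in plate): yield φR_n = 1.0×0.6×50×0.25×10 = 75.0 kips; rupture φR_n = 0.75×0.6×65×0.25×10 = 73.1 kips; take 73.1 kips (rupture).
Tension yield (gross): A_g = 3.9375×0.25 = 0.98438 in². φR_n = 0.90 × 50 × 0.98438 = 44.3 kips.
Governing: min(69.6, 73.1, 44.3) = 44.3 kips → gross-section yield.

44.3 kips (gross-section yield governs)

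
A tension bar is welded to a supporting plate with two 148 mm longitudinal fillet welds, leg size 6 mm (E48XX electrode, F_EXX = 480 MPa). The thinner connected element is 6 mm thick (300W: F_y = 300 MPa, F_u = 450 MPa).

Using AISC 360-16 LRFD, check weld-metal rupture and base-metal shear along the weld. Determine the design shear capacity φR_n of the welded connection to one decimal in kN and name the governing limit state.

Weld metal: throat = 0.707×6 = 4.242 mm, L = 2×148 = 296 mm. φR_n = 0.75 × 0.6 × 480 × 4.242 × 296 = 271.2 kN.
Base metal shear (6 mm plate): yield φR_n = 1.0×0.6×300×6×296 = 319.7 kN; rupture φR_n = 0.75×0.6×450×6×296 = 359.6 kN; take 319.7 kN (yield).
Governing: min(271.2, 319.7) = 271.2 kN → weld metal.

271.2 kN (weld metal governs)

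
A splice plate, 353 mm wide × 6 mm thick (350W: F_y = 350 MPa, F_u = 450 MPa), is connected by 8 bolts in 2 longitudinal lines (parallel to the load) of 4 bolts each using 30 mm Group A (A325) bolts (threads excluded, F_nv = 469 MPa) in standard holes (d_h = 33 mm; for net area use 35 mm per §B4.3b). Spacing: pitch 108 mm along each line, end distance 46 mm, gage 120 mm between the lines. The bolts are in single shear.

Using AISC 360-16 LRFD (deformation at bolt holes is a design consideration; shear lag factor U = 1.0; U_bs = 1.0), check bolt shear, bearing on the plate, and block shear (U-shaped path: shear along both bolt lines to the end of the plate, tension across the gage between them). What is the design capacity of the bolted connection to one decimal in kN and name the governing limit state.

Bolt shear: A_b = π(30)²/4 = 706.86 mm². φR_n = 0.75 × 469 × 706.86 × 8 × 1 = 1989.1 kN.
Bearing (6 mm plate, F_u = 450 MPa): end bolts L_c = 46 − 33/2 = 29.5, R_n = min(1.2×29.5×6×450, 2.4×30×6×450) = 95.58 kN/bolt; interior L_c = 108 − 33 = 75, R_n = 194.4 kN/bolt. φR_n = 0.75 × (2×95.58 + 6×194.4) = 1018.2 kN.
Block shear: shear path 2×[46+3×108] = 2×370 mm, A_gv = 4440, A_nv = 2×(370 − 3.5×35)×6 = 2970 mm²; tension across gage: (120 − 1×35)×6 = 510 mm². R_n = min(0.6×450×2970, 0.6×350×4440) + 1.0×450×510 = min(801.9, 932.4) + 229.5 = 1031.4 kN. φR_n = 0.75 × 1031.4 = 773.6 kN.
Governing: min(1989.1, 1018.2, 773.6) = 773.6 kN → block shear.

773.6 kN (block shear governs)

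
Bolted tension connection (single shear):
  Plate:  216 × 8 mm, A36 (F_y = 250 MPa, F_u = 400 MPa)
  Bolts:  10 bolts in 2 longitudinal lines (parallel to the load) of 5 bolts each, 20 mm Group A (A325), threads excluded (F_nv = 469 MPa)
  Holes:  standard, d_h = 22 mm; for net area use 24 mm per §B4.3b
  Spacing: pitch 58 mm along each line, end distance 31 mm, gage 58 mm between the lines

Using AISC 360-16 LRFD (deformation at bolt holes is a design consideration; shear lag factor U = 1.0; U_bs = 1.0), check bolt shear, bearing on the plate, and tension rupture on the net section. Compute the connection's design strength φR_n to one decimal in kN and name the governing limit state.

403.2 kN (net-section rupture governs)

Bolt shear: A_b = π(20)²/4 = 314.16 mm². φR_n = 0.75 × 469 × 314.16 × 10 × 1 = 1105.1 kN.
Bearing (8 mm plate, F_u = 400 MPa): end bolts L_c = 31 − 22/2 = 20, R_n = min(1.2×20×8×400, 2.4×20×8×400) = 76.8 kN/bolt; interior L_c = 58 − 22 = 36, R_n = 138.24 kN/bolt. φR_n = 0.75 × (2×76.8 + 8×138.24) = 944.6 kN.
Tension rupture (net): A_n = (216 − 2×24)×8 = 1344 mm² (U = 1.0, A_e = A_n). φR_n = 0.75 × 400 × 1344 = 403.2 kN.
Governing: min(1105.1, 944.6, 403.2) = 403.2 kN → net-section rupture.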